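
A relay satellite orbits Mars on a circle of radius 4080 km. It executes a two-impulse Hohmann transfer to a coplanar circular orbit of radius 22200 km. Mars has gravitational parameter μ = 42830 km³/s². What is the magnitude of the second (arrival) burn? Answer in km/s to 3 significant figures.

Δv₂ = 0.615 km/s

Semi-major axis of the transfer orbit: a_t = (4080 + 22200)/2 = 13140 km.
Circular speed at r = 22200 km: v_c = √(μ/r) = 1.389 km/s.
Transfer-orbit speed at the same r (vis-viva, a = a_t): v_t = √[μ(2/r − 1/a_t)] = 0.7740 km/s.
Δv₂ = |v_t − v_c| = |0.7740 − 1.389| = 0.6150 km/s.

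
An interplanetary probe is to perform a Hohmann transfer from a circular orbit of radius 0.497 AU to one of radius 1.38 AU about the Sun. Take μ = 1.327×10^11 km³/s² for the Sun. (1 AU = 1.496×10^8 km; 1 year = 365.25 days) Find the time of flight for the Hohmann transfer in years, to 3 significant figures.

In km: r₁ = 0.497 × 1.496×10^8 = 7.43512×10^7 km; r₂ = 1.38 × 1.496×10^8 = 2.06448×10^8 km.
Transfer-ellipse semi-major axis a_t = (r₁ + r₂)/2 = (7.43512×10^7 + 2.06448×10^8)/2 = 1.403996×10^8 km.
By Kepler's third law the transfer-orbit period is T = 2π√(a_t³/μ), so t = T/2 = 1.435×10^7 s.
Converting: 1.435×10^7 s ÷ 3.15576×10^7 s/year (365.25 × 86400) = 0.455 years.

t = 0.455 years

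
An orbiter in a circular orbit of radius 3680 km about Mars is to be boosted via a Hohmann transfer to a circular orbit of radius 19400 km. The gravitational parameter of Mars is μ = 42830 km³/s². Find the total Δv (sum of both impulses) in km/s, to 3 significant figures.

Δv = 1.66 km/s

Semi-major axis of the transfer orbit: a_t = (3680 + 19400)/2 = 11540 km.
At r₁ the circular-orbit speed is v₁ = √(μ/r₁) = 3.4115 km/s.
Transfer-orbit speed at r₁ (vis-viva equation): v_p = √[μ(2/r₁ − 1/a_t)] = 4.4233 km/s.
First burn Δv₁ = |v_p − v₁| = 1.012 km/s.
At r₂, v₂ = √(μ/r₂) = 1.48584 km/s.
Transfer-orbit speed at r₂: v_a = √[μ(2/r₂ − 1/a_t)] = 0.839062 km/s.
Second burn Δv₂ = |v₂ − v_a| = 0.6468 km/s.
Δv = Δv₁ + Δv₂ = 1.012 + 0.6468 = 1.659 km/s.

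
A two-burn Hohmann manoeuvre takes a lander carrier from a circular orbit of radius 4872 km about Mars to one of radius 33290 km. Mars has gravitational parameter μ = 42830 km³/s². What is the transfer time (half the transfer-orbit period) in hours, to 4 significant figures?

The Hohmann ellipse has a_t = (r₁ + r₂)/2 = 19081 km.
Transfer time t = π√(a_t³/μ) = π√((19081)³ / 42830) = 40010 s.
Converting: 40010 s ÷ 3600 s/hour = 11.11 hours.

t = 11.11 hours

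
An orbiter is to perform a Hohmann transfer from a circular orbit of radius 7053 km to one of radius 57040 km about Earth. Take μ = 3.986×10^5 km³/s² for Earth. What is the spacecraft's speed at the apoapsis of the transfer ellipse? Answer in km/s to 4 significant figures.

v = 1.240 km/s

The Hohmann ellipse has a_t = (r₁ + r₂)/2 = 32046.5 km.
At apoapsis, r = 57040 km.
Vis-viva: v = √[μ(2/r − 1/a_t)] = √[3.986×10^5 × (2/57040 − 1/32046.5)] = 1.240 km/s.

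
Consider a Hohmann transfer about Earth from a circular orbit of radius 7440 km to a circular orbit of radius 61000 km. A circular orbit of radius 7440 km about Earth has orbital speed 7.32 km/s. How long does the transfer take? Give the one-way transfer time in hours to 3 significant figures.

t = 8.75 hours

From the circular-orbit relation v² = μ/r at r = 7440 km: μ = v²r = (7.32)² × 7440 = 3.98653×10^5 km³/s².
The Hohmann ellipse has a_t = (r₁ + r₂)/2 = 34220 km.
By Kepler's third law the transfer-orbit period is T = 2π√(a_t³/μ), so t = T/2 = 31500 s.
Converting: 31500 s ÷ 3600 s/hour = 8.75 hours.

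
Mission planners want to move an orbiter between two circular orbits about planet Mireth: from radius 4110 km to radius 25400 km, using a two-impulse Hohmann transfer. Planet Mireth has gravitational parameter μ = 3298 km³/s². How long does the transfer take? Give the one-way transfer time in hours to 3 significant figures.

Transfer-ellipse semi-major axis a_t = (r₁ + r₂)/2 = (4110 + 25400)/2 = 14755 km.
By Kepler's third law the transfer-orbit period is T = 2π√(a_t³/μ), so t = T/2 = 98050 s.
Converting: 98050 s ÷ 3600 s/hour = 27.2 hours.

t = 27.2 hours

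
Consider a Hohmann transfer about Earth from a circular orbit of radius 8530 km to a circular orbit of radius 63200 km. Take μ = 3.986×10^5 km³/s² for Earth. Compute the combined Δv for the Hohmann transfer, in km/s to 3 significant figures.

Semi-major axis of the transfer orbit: a_t = (8530 + 63200)/2 = 35865 km.
Circular speed at r₁: v₁ = √(μ/r₁) = √(3.986×10^5/8530) = 6.8359 km/s.
Transfer-orbit speed at r₁ (vis-viva): v_p = √[μ(2/r₁ − 1/a_t)] = 9.0744 km/s.
First burn Δv₁ = |v_p − v₁| = 2.2385 km/s.
Circular speed at r₂: v₂ = √(μ/r₂) = 2.5114 km/s.
Transfer-orbit speed at r₂: v_a = √[μ(2/r₂ − 1/a_t)] = 1.2248 km/s.
Second burn Δv₂ = |v₂ − v_a| = 1.2866 km/s.
Δv = Δv₁ + Δv₂ = 2.2385 + 1.2866 = 3.525 km/s.

Δv = 3.53 km/s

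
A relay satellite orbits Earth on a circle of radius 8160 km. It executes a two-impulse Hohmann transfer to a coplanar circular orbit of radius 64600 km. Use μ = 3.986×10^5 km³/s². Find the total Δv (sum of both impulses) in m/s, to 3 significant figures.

Transfer-ellipse semi-major axis a_t = (r₁ + r₂)/2 = (8160 + 64600)/2 = 36380 km.
At r₁ the circular-orbit speed is v₁ = √(μ/r₁) = 6.989 km/s.
Transfer-orbit speed at r₁ (vis-viva equation): v_p = √[μ(2/r₁ − 1/a_t)] = 9.313 km/s.
First burn Δv₁ = |v_p − v₁| = 2.324 km/s.
Circular speed at r₂: v₂ = √(μ/r₂) = 2.484 km/s.
Transfer-orbit speed at r₂: v_a = √[μ(2/r₂ − 1/a_t)] = 1.176 km/s.
Second burn Δv₂ = |v₂ − v_a| = 1.308 km/s.
Δv = Δv₁ + Δv₂ = 2.324 + 1.308 = 3.632 km/s.

Δv = 3630 m/s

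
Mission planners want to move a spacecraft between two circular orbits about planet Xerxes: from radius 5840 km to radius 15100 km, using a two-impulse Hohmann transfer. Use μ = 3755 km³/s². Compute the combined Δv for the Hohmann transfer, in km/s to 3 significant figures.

Δv = 0.287 km/s

Semi-major axis of the transfer orbit: a_t = (5840 + 15100)/2 = 10470 km.
Circular speed at r₁: v₁ = √(μ/r₁) = √(3755/5840) = 0.801860 km/s.
On the transfer ellipse at r₁, vis-viva gives v_p = √[μ(2/r₁ − 1/a_t)] = 0.962972 km/s.
First burn Δv₁ = |v_p − v₁| = 0.161112 km/s.
At r₂, v₂ = √(μ/r₂) = 0.49867 km/s.
Transfer-orbit speed at r₂: v_a = √[μ(2/r₂ − 1/a_t)] = 0.37243 km/s.
Second burn Δv₂ = |v₂ − v_a| = 0.126240 km/s.
Total Δv = Δv₁ + Δv₂ = 0.2874 km/s.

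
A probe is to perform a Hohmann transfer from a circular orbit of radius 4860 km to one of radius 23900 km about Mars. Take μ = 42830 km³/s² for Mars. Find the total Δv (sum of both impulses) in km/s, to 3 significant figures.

The Hohmann ellipse has a_t = (r₁ + r₂)/2 = 14380 km.
Circular speed at r₁: v₁ = √(μ/r₁) = √(42830/4860) = 2.9686 km/s.
Transfer-orbit speed at r₁ (vis-viva equation): v_p = √[μ(2/r₁ − 1/a_t)] = 3.8271 km/s.
First burn Δv₁ = |v_p − v₁| = 0.8585 km/s.
At r₂, v₂ = √(μ/r₂) = 1.33867 km/s.
Transfer-orbit speed at r₂: v_a = √[μ(2/r₂ − 1/a_t)] = 0.778240 km/s.
Second burn Δv₂ = |v₂ − v_a| = 0.5604 km/s.
Total Δv = Δv₁ + Δv₂ = 1.419 km/s.

Δv = 1.42 km/s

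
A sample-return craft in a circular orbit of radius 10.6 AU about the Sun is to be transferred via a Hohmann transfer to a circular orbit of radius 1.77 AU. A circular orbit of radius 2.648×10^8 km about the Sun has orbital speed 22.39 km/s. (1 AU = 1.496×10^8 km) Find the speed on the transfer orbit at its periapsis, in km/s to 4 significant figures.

v = 29.31 km/s

From the circular-orbit relation v² = μ/r at r = 2.648×10^8 km: μ = v²r = (22.39)² × 2.648×10^8 = 1.32747×10^11 km³/s².
In km: r₁ = 10.6 × 1.496×10^8 = 1.58576×10^9 km; r₂ = 1.77 × 1.496×10^8 = 2.64792×10^8 km.
Semi-major axis of the transfer orbit: a_t = (1.58576×10^9 + 2.64792×10^8)/2 = 9.25276×10^8 km.
The periapsis of the transfer ellipse is at r = 2.64792×10^8 km.
From the vis-viva equation, v = √[μ(2/r − 1/a_t)] = 29.31 km/s.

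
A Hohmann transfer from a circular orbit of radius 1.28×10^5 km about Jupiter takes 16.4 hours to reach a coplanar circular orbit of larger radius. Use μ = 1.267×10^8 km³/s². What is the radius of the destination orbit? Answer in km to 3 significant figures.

r₂ = 5.82×10^5 km

Transfer time t = 16.4 hours = 59040 s, and t = π√(a_t³/μ).
So a_t = (μ t²/π²)^(1/3) = (1.267×10^8 × (59040)² / π²)^(1/3) = 3.5502×10^5 km.
Since a_t = (r₁ + r₂)/2, r₂ = 2a_t − r₁ = 2×3.5502×10^5 − 1.280×10^5 = 5.8204×10^5 km.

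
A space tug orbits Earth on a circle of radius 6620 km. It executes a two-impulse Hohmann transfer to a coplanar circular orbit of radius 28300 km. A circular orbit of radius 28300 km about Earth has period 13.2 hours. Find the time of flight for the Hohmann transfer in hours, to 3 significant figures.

t = 3.20 hours

From Kepler's third law T² = 4π²r³/μ at r = 28300 km, T = 13.2 hours = 13.2 × 3600 s = 47520 s: μ = 4π²r³/T² = 3.96247×10^5 km³/s².
The Hohmann ellipse has a_t = (r₁ + r₂)/2 = 17460 km.
Half the transfer-orbit period gives t = π√(a_t³/μ) = 11510 s.
Converting: 11510 s ÷ 3600 s/hour = 3.20 hours.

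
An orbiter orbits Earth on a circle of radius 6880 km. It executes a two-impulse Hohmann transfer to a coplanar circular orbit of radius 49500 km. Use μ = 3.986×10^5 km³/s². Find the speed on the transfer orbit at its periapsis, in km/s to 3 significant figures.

Semi-major axis of the transfer orbit: a_t = (6880 + 49500)/2 = 28190 km.
The periapsis of the transfer ellipse is at r = 6880 km.
From the vis-viva equation, v = √[μ(2/r − 1/a_t)] = 10.09 km/s.

v = 10.1 km/s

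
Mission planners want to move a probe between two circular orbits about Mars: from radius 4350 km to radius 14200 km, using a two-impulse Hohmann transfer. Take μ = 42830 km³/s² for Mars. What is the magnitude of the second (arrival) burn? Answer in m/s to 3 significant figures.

Δv₂ = 547 m/s

Semi-major axis of the transfer orbit: a_t = (4350 + 14200)/2 = 9275 km.
On the circular orbit at r = 14200 km, v_c = √(μ/r) = 1.7367 km/s.
Transfer-orbit speed at the same r (vis-viva, a = a_t): v_t = √[μ(2/r − 1/a_t)] = 1.1894 km/s.
Δv₂ = |v_t − v_c| = |1.1894 − 1.7367| = 0.5473 km/s.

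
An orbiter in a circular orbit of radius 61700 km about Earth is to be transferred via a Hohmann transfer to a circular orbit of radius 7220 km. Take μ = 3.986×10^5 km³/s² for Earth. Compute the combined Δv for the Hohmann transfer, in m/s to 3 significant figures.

Δv = 3890 m/s

Semi-major axis of the transfer orbit: a_t = (61700 + 7220)/2 = 34460 km.
Circular speed at r₁: v₁ = √(μ/r₁) = √(3.986×10^5/61700) = 2.5417 km/s.
On the transfer ellipse at r₁, vis-viva equation gives v_a = √[μ(2/r₁ − 1/a_t)] = 1.1634 km/s.
First burn Δv₁ = |v_a − v₁| = 1.378 km/s.
At r₂, v₂ = √(μ/r₂) = 7.430 km/s.
Transfer-orbit speed at r₂: v_p = √[μ(2/r₂ − 1/a_t)] = 9.942 km/s.
Second burn Δv₂ = |v₂ − v_p| = 2.512 km/s.
Total Δv = Δv₁ + Δv₂ = 3.890 km/s.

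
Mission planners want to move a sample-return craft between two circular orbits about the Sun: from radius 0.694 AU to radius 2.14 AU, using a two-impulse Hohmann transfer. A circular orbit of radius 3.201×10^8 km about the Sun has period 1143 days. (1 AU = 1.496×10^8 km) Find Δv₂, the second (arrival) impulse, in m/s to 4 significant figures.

From Kepler's third law T² = 4π²r³/μ at r = 3.201×10^8 km, T = 1143 days = 1143 × 86400 s = 9.87552×10^7 s: μ = 4π²r³/T² = 1.32769×10^11 km³/s².
In km: r₁ = 0.694 × 1.496×10^8 = 1.038224×10^8 km; r₂ = 2.14 × 1.496×10^8 = 3.20144×10^8 km.
Semi-major axis of the transfer orbit: a_t = (1.038224×10^8 + 3.20144×10^8)/2 = 2.119832×10^8 km.
Circular speed at r = 3.20144×10^8 km: v_c = √(μ/r) = 20.365 km/s.
Vis-viva on the transfer ellipse at r = 3.20144×10^8 km gives v_t = √[μ(2/r − 1/a_t)] = 14.252 km/s.
Δv₂ = |v_t − v_c| = |14.252 − 20.365| = 6.113 km/s.

Δv₂ = 6113 m/s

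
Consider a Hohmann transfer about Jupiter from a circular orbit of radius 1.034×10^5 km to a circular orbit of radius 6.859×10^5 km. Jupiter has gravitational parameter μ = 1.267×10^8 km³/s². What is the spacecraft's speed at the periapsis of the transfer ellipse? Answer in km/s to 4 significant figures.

Semi-major axis of the transfer orbit: a_t = (1.034×10^5 + 6.859×10^5)/2 = 3.9465×10^5 km.
The periapsis of the transfer ellipse is at r = 1.034×10^5 km.
Applying v² = μ(2/r − 1/a_t): v = 46.15 km/s.

v = 46.15 km/s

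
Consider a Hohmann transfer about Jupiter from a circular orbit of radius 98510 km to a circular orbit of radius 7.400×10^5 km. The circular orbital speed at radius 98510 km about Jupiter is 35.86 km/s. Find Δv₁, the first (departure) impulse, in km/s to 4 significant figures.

From the circular-orbit relation v² = μ/r at r = 98510 km: μ = v²r = (35.86)² × 98510 = 1.26678×10^8 km³/s².
The Hohmann ellipse has a_t = (r₁ + r₂)/2 = 4.19255×10^5 km.
On the circular orbit at r = 98510 km, v_c = √(μ/r) = 35.86 km/s.
Transfer-orbit speed at the same r (vis-viva, a = a_t): v_t = √[μ(2/r − 1/a_t)] = 47.64 km/s.
Δv₁ = |v_t − v_c| = |47.64 − 35.86| = 11.78 km/s.

Δv₁ = 11.78 km/s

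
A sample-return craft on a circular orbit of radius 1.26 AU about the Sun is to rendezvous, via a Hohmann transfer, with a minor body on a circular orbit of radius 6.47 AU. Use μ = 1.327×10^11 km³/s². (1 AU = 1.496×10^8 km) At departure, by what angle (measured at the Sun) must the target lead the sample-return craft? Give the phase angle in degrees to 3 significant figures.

In km: r₁ = 1.26 × 1.496×10^8 = 1.88496×10^8 km; r₂ = 6.47 × 1.496×10^8 = 9.67912×10^8 km.
Semi-major axis of the transfer orbit: a_t = (1.88496×10^8 + 9.67912×10^8)/2 = 5.78204×10^8 km.
The half-period of the transfer ellipse is t = π√(a_t³/μ) = 1.19905×10^8 s.
The target's mean motion on its circular orbit is ω₂ = √(μ/r₂³) = 1.20971×10^-8 rad/s.
Angle swept by the target during transfer: ω₂·t = 1.4505 rad = 83.11°.
Arrival is 180° from departure on the ellipse, so φ = 180° − 83.11° = 96.9°.

φ = 96.9°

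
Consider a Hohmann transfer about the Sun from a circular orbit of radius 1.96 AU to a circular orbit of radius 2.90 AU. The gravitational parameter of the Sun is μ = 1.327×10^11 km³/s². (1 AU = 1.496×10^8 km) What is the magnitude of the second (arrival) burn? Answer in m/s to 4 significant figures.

In km: r₁ = 1.96 × 1.496×10^8 = 2.93216×10^8 km; r₂ = 2.90 × 1.496×10^8 = 4.3384×10^8 km.
The Hohmann ellipse has a_t = (r₁ + r₂)/2 = 3.63528×10^8 km.
Circular speed at r = 4.3384×10^8 km: v_c = √(μ/r) = 17.489 km/s.
Vis-viva on the transfer ellipse at r = 4.3384×10^8 km gives v_t = √[μ(2/r − 1/a_t)] = 15.707 km/s.
Δv₂ = |v_t − v_c| = |15.707 − 17.489| = 1.782 km/s.

Δv₂ = 1782 m/s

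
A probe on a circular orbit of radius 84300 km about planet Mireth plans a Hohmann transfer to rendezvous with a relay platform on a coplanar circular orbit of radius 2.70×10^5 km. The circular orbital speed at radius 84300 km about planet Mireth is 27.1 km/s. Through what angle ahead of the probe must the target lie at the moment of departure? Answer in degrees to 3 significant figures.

φ = 84.3°

From the circular-orbit relation v² = μ/r at r = 84300 km: μ = v²r = (27.1)² × 84300 = 6.19108×10^7 km³/s².
Semi-major axis of the transfer orbit: a_t = (84300 + 2.700×10^5)/2 = 1.7715×10^5 km.
Transfer time t = π√(a_t³/μ) = 29770 s.
The target's mean motion on its circular orbit is ω₂ = √(μ/r₂³) = 5.6084×10^-5 rad/s.
Angle swept by the target during transfer: ω₂·t = 1.6696 rad = 95.66°.
The probe traverses 180° on the transfer ellipse, so the target must lead by 180° − 95.66° = 84.3°.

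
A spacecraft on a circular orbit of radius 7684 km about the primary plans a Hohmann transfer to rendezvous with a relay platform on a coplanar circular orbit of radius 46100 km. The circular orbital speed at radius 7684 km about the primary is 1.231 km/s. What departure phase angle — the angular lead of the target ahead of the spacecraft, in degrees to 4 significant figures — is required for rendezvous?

φ = 99.80°

From the circular-orbit relation v² = μ/r at r = 7684 km: μ = v²r = (1.231)² × 7684 = 11644.0 km³/s².
Transfer-ellipse semi-major axis a_t = (r₁ + r₂)/2 = (7684 + 46100)/2 = 26892 km.
Transfer time t = π√(a_t³/μ) = 1.2839×10^5 s.
Target angular speed ω₂ = √(μ/r₂³) = 1.0902×10^-5 rad/s.
Angle swept by the target during transfer: ω₂·t = 1.3997 rad = 80.20°.
Arrival is 180° from departure on the ellipse, so φ = 180° − 80.20° = 99.80°.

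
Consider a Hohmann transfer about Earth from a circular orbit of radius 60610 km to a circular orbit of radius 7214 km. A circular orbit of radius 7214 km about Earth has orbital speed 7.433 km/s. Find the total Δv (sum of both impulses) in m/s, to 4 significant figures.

From the circular-orbit relation v² = μ/r at r = 7214 km: μ = v²r = (7.433)² × 7214 = 3.98570×10^5 km³/s².
The Hohmann ellipse has a_t = (r₁ + r₂)/2 = 33912 km.
At r₁ the circular-orbit speed is v₁ = √(μ/r₁) = 2.5644 km/s.
Transfer-orbit speed at r₁ (vis-viva equation): v_a = √[μ(2/r₁ − 1/a_t)] = 1.1827 km/s.
First burn Δv₁ = |v_a − v₁| = 1.382 km/s.
Circular speed at r₂: v₂ = √(μ/r₂) = 7.433 km/s.
Transfer-orbit speed at r₂: v_p = √[μ(2/r₂ − 1/a_t)] = 9.937 km/s.
Second burn Δv₂ = |v₂ − v_p| = 2.504 km/s.
Total Δv = Δv₁ + Δv₂ = 3.886 km/s.

Δv = 3886 m/s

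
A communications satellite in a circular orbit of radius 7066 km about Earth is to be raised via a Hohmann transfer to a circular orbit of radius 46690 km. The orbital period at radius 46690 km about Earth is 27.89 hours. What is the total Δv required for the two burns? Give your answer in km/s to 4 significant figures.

Δv = 3.812 km/s

From Kepler's third law T² = 4π²r³/μ at r = 46690 km, T = 27.89 hours = 27.89 × 3600 s = 1.00404×10^5 s: μ = 4π²r³/T² = 3.98593×10^5 km³/s².
Transfer-ellipse semi-major axis a_t = (r₁ + r₂)/2 = (7066 + 46690)/2 = 26878 km.
Circular speed at r₁: v₁ = √(μ/r₁) = √(3.98593×10^5/7066) = 7.511 km/s.
On the transfer ellipse at r₁, vis-viva gives v_p = √[μ(2/r₁ − 1/a_t)] = 9.899 km/s.
First burn Δv₁ = |v_p − v₁| = 2.388 km/s.
Circular speed at r₂: v₂ = √(μ/r₂) = 2.922 km/s.
Transfer-orbit speed at r₂: v_a = √[μ(2/r₂ − 1/a_t)] = 1.498 km/s.
Second burn Δv₂ = |v₂ − v_a| = 1.424 km/s.
Total Δv = Δv₁ + Δv₂ = 3.812 km/s.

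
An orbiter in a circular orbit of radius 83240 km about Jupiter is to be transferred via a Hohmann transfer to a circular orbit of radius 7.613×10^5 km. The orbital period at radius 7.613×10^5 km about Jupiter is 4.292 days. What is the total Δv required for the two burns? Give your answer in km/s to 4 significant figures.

From Kepler's third law T² = 4π²r³/μ at r = 7.613×10^5 km, T = 4.292 days = 4.292 × 86400 s = 3.708288×10^5 s: μ = 4π²r³/T² = 1.26672×10^8 km³/s².
Semi-major axis of the transfer orbit: a_t = (83240 + 7.613×10^5)/2 = 4.2227×10^5 km.
Circular speed at r₁: v₁ = √(μ/r₁) = √(1.26672×10^8/83240) = 39.01 km/s.
Transfer-orbit speed at r₁ (vis-viva equation): v_p = √[μ(2/r₁ − 1/a_t)] = 52.38 km/s.
First burn Δv₁ = |v_p − v₁| = 13.37 km/s.
Circular speed at r₂: v₂ = √(μ/r₂) = 12.899 km/s.
Transfer-orbit speed at r₂: v_a = √[μ(2/r₂ − 1/a_t)] = 5.7271 km/s.
Second burn Δv₂ = |v₂ − v_a| = 7.172 km/s.
Total Δv = Δv₁ + Δv₂ = 20.54 km/s.

Δv = 20.54 km/s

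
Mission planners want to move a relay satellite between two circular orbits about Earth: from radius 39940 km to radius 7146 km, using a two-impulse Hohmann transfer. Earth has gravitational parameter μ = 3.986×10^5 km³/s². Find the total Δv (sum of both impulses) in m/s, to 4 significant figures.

Δv = 3678 m/s

Semi-major axis of the transfer orbit: a_t = (39940 + 7146)/2 = 23543 km.
At r₁ the circular-orbit speed is v₁ = √(μ/r₁) = 3.159 km/s.
Transfer-orbit speed at r₁ (v² = μ(2/r − 1/a)): v_a = √[μ(2/r₁ − 1/a_t)] = 1.740 km/s.
First burn Δv₁ = |v_a − v₁| = 1.419 km/s.
At r₂, v₂ = √(μ/r₂) = 7.469 km/s.
Transfer-orbit speed at r₂: v_p = √[μ(2/r₂ − 1/a_t)] = 9.728 km/s.
Second burn Δv₂ = |v₂ − v_p| = 2.259 km/s.
Total Δv = Δv₁ + Δv₂ = 3.678 km/s.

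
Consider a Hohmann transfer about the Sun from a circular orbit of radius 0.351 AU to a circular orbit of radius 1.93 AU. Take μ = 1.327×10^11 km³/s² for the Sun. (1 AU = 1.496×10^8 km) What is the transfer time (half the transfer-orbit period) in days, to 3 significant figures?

t = 222 days

In km: r₁ = 0.351 × 1.496×10^8 = 5.25096×10^7 km; r₂ = 1.93 × 1.496×10^8 = 2.88728×10^8 km.
Semi-major axis of the transfer orbit: a_t = (5.25096×10^7 + 2.88728×10^8)/2 = 1.706188×10^8 km.
By Kepler's third law the transfer-orbit period is T = 2π√(a_t³/μ), so t = T/2 = 1.922×10^7 s.
Converting: 1.922×10^7 s ÷ 86400 s/day = 222 days.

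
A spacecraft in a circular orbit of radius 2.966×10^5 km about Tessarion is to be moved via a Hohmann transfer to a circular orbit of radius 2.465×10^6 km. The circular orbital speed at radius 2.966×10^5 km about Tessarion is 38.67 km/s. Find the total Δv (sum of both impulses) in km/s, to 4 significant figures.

From the circular-orbit relation v² = μ/r at r = 2.966×10^5 km: μ = v²r = (38.67)² × 2.966×10^5 = 4.43526×10^8 km³/s².
Semi-major axis of the transfer orbit: a_t = (2.966×10^5 + 2.465×10^6)/2 = 1.3808×10^6 km.
At r₁ the circular-orbit speed is v₁ = √(μ/r₁) = 38.670 km/s.
On the transfer ellipse at r₁, vis-viva gives v_p = √[μ(2/r₁ − 1/a_t)] = 51.667 km/s.
First burn Δv₁ = |v_p − v₁| = 12.997 km/s.
At r₂, v₂ = √(μ/r₂) = 13.4138 km/s.
Transfer-orbit speed at r₂: v_a = √[μ(2/r₂ − 1/a_t)] = 6.21687 km/s.
Second burn Δv₂ = |v₂ − v_a| = 7.1969 km/s.
Δv = Δv₁ + Δv₂ = 12.997 + 7.1969 = 20.19 km/s.

Δv = 20.19 km/s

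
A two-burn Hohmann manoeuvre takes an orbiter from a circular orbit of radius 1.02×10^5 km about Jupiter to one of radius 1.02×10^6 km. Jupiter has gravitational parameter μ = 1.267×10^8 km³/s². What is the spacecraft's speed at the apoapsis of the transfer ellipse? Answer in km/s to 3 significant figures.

Transfer-ellipse semi-major axis a_t = (r₁ + r₂)/2 = (1.020×10^5 + 1.020×10^6)/2 = 5.610×10^5 km.
The apoapsis of the transfer ellipse is at r = 1.020×10^6 km.
Vis-viva: v = √[μ(2/r − 1/a_t)] = √[1.267×10^8 × (2/1.020×10^6 − 1/5.610×10^5)] = 4.752 km/s.

v = 4.75 km/s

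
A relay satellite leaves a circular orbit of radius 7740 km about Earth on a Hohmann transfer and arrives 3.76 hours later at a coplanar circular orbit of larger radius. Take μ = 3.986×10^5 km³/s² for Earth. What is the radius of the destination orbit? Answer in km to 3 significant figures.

Transfer time t = 3.76 hours = 13536 s, and t = π√(a_t³/μ).
So a_t = (μ t²/π²)^(1/3) = (3.986×10^5 × (13536)² / π²)^(1/3) = 19487 km.
Since a_t = (r₁ + r₂)/2, r₂ = 2a_t − r₁ = 2×19487 − 7740 = 31234 km.

r₂ = 31200 km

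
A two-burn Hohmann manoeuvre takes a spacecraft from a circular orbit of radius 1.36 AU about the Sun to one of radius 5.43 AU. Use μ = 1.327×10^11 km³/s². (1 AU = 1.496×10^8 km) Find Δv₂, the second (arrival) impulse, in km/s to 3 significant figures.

Δv₂ = 4.69 km/s

In km: r₁ = 1.36 × 1.496×10^8 = 2.03456×10^8 km; r₂ = 5.43 × 1.496×10^8 = 8.12328×10^8 km.
Semi-major axis of the transfer orbit: a_t = (2.03456×10^8 + 8.12328×10^8)/2 = 5.07892×10^8 km.
Circular speed at r = 8.12328×10^8 km: v_c = √(μ/r) = 12.7811 km/s.
Transfer-orbit speed at the same r (vis-viva, a = a_t): v_t = √[μ(2/r − 1/a_t)] = 8.08946 km/s.
Δv₂ = |v_t − v_c| = |8.08946 − 12.7811| = 4.692 km/s.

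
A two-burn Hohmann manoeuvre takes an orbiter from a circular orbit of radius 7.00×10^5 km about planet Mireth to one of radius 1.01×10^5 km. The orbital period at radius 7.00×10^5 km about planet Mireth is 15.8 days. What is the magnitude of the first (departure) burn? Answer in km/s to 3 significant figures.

From Kepler's third law T² = 4π²r³/μ at r = 7.00×10^5 km, T = 15.8 days = 15.8 × 86400 s = 1.36512×10^6 s: μ = 4π²r³/T² = 7.26628×10^6 km³/s².
The Hohmann ellipse has a_t = (r₁ + r₂)/2 = 4.005×10^5 km.
Circular speed at r = 7.000×10^5 km: v_c = √(μ/r) = 3.222 km/s.
Transfer-orbit speed at the same r (vis-viva, a = a_t): v_t = √[μ(2/r − 1/a_t)] = 1.618 km/s.
Δv₁ = |v_t − v_c| = |1.618 − 3.222| = 1.604 km/s.

Δv₁ = 1.60 km/s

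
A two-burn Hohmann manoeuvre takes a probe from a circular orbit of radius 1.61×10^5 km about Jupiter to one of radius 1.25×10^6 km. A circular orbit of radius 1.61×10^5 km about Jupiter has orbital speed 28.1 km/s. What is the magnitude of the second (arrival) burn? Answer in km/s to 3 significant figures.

From the circular-orbit relation v² = μ/r at r = 1.61×10^5 km: μ = v²r = (28.1)² × 1.61×10^5 = 1.27127×10^8 km³/s².
Semi-major axis of the transfer orbit: a_t = (1.610×10^5 + 1.250×10^6)/2 = 7.055×10^5 km.
Circular speed at r = 1.250×10^6 km: v_c = √(μ/r) = 10.085 km/s.
Transfer-orbit speed at the same r (vis-viva, a = a_t): v_t = √[μ(2/r − 1/a_t)] = 4.8176 km/s.
Δv₂ = |v_t − v_c| = |4.8176 − 10.085| = 5.267 km/s.

Δv₂ = 5.27 km/s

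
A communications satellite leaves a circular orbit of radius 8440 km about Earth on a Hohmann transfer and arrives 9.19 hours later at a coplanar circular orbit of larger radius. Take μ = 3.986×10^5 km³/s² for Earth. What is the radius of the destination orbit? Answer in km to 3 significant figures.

r₂ = 62300 km

Transfer time t = 9.19 hours = 33084 s, and t = π√(a_t³/μ).
So a_t = (μ t²/π²)^(1/3) = (3.986×10^5 × (33084)² / π²)^(1/3) = 35358 km.
Since a_t = (r₁ + r₂)/2, r₂ = 2a_t − r₁ = 2×35358 − 8440 = 62276 km.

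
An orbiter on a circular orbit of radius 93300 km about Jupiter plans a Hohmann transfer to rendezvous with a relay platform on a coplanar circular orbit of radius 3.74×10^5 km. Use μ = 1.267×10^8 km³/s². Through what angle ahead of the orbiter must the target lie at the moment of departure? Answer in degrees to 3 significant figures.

The Hohmann ellipse has a_t = (r₁ + r₂)/2 = 2.3365×10^5 km.
The half-period of the transfer ellipse is t = π√(a_t³/μ) = 31522 s.
Target angular speed ω₂ = √(μ/r₂³) = 4.9213×10^-5 rad/s.
Angle swept by the target during transfer: ω₂·t = 1.5513 rad = 88.88°.
The orbiter traverses 180° on the transfer ellipse, so the target must lead by 180° − 88.88° = 91.1°.

φ = 91.1°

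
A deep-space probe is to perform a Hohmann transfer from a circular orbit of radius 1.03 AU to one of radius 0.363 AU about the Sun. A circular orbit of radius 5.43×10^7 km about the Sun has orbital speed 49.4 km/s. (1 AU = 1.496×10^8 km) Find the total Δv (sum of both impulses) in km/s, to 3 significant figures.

Δv = 18.8 km/s

From the circular-orbit relation v² = μ/r at r = 5.43×10^7 km: μ = v²r = (49.4)² × 5.43×10^7 = 1.32512×10^11 km³/s².
In km: r₁ = 1.03 × 1.496×10^8 = 1.54088×10^8 km; r₂ = 0.363 × 1.496×10^8 = 5.43048×10^7 km.
Semi-major axis of the transfer orbit: a_t = (1.54088×10^8 + 5.43048×10^7)/2 = 1.041964×10^8 km.
Circular speed at r₁: v₁ = √(μ/r₁) = √(1.32512×10^11/1.54088×10^8) = 29.3253 km/s.
Transfer-orbit speed at r₁ (vis-viva equation): v_a = √[μ(2/r₁ − 1/a_t)] = 21.1707 km/s.
First burn Δv₁ = |v_a − v₁| = 8.1546 km/s.
Circular speed at r₂: v₂ = √(μ/r₂) = 49.398 km/s.
Transfer-orbit speed at r₂: v_p = √[μ(2/r₂ − 1/a_t)] = 60.071 km/s.
Second burn Δv₂ = |v₂ − v_p| = 10.673 km/s.
Δv = Δv₁ + Δv₂ = 8.1546 + 10.673 = 18.83 km/s.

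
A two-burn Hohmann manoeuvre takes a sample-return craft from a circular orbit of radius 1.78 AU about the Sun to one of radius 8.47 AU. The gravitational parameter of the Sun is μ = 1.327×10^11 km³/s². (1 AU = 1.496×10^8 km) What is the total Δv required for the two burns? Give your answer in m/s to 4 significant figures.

Δv = 10580 m/s

In km: r₁ = 1.78 × 1.496×10^8 = 2.66288×10^8 km; r₂ = 8.47 × 1.496×10^8 = 1.267112×10^9 km.
Semi-major axis of the transfer orbit: a_t = (2.66288×10^8 + 1.267112×10^9)/2 = 7.667×10^8 km.
Circular speed at r₁: v₁ = √(μ/r₁) = √(1.327×10^11/2.66288×10^8) = 22.323 km/s.
On the transfer ellipse at r₁, v² = μ(2/r − 1/a) gives v_p = √[μ(2/r₁ − 1/a_t)] = 28.698 km/s.
First burn Δv₁ = |v_p − v₁| = 6.375 km/s.
At r₂, v₂ = √(μ/r₂) = 10.234 km/s.
Transfer-orbit speed at r₂: v_a = √[μ(2/r₂ − 1/a_t)] = 6.0310 km/s.
Second burn Δv₂ = |v₂ − v_a| = 4.203 km/s.
Δv = Δv₁ + Δv₂ = 6.375 + 4.203 = 10.58 km/s.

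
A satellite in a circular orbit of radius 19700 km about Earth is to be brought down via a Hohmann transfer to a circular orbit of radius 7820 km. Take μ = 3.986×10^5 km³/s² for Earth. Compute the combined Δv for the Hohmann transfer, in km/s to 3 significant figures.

Δv = 2.51 km/s

The Hohmann ellipse has a_t = (r₁ + r₂)/2 = 13760 km.
Circular speed at r₁: v₁ = √(μ/r₁) = √(3.986×10^5/19700) = 4.498 km/s.
On the transfer ellipse at r₁, v² = μ(2/r − 1/a) gives v_a = √[μ(2/r₁ − 1/a_t)] = 3.391 km/s.
First burn Δv₁ = |v_a − v₁| = 1.107 km/s.
At r₂, v₂ = √(μ/r₂) = 7.1395 km/s.
Transfer-orbit speed at r₂: v_p = √[μ(2/r₂ − 1/a_t)] = 8.5426 km/s.
Second burn Δv₂ = |v₂ − v_p| = 1.403 km/s.
Total Δv = Δv₁ + Δv₂ = 2.510 km/s.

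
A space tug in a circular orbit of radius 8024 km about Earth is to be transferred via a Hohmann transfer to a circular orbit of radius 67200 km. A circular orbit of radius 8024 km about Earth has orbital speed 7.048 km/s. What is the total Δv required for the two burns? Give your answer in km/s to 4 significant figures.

Δv = 3.683 km/s

From the circular-orbit relation v² = μ/r at r = 8024 km: μ = v²r = (7.048)² × 8024 = 3.98587×10^5 km³/s².
Semi-major axis of the transfer orbit: a_t = (8024 + 67200)/2 = 37612 km.
Circular speed at r₁: v₁ = √(μ/r₁) = √(3.98587×10^5/8024) = 7.0480 km/s.
Transfer-orbit speed at r₁ (vis-viva): v_p = √[μ(2/r₁ − 1/a_t)] = 9.4208 km/s.
First burn Δv₁ = |v_p − v₁| = 2.3728 km/s.
At r₂, v₂ = √(μ/r₂) = 2.4354 km/s.
Transfer-orbit speed at r₂: v_a = √[μ(2/r₂ − 1/a_t)] = 1.1249 km/s.
Second burn Δv₂ = |v₂ − v_a| = 1.3105 km/s.
Total Δv = Δv₁ + Δv₂ = 3.683 km/s.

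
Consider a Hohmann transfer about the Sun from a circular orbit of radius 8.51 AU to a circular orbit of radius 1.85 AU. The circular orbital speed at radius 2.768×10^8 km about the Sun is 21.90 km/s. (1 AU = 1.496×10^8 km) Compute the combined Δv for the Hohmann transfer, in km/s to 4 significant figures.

From the circular-orbit relation v² = μ/r at r = 2.768×10^8 km: μ = v²r = (21.90)² × 2.768×10^8 = 1.32756×10^11 km³/s².
In km: r₁ = 8.51 × 1.496×10^8 = 1.273096×10^9 km; r₂ = 1.85 × 1.496×10^8 = 2.7676×10^8 km.
Semi-major axis of the transfer orbit: a_t = (1.273096×10^9 + 2.7676×10^8)/2 = 7.74928×10^8 km.
At r₁ the circular-orbit speed is v₁ = √(μ/r₁) = 10.212 km/s.
On the transfer ellipse at r₁, vis-viva gives v_a = √[μ(2/r₁ − 1/a_t)] = 6.1026 km/s.
First burn Δv₁ = |v_a − v₁| = 4.109 km/s.
Circular speed at r₂: v₂ = √(μ/r₂) = 21.90158 km/s.
Transfer-orbit speed at r₂: v_p = √[μ(2/r₂ − 1/a_t)] = 28.07213 km/s.
Second burn Δv₂ = |v₂ − v_p| = 6.171 km/s.
Total Δv = Δv₁ + Δv₂ = 10.28 km/s.

Δv = 10.28 km/s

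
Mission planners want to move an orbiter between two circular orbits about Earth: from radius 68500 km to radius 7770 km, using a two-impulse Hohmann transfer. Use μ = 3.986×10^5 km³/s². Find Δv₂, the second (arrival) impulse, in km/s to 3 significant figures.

Δv₂ = 2.44 km/s

Semi-major axis of the transfer orbit: a_t = (68500 + 7770)/2 = 38135 km.
On the circular orbit at r = 7770 km, v_c = √(μ/r) = 7.162 km/s.
Transfer-orbit speed at the same r (vis-viva, a = a_t): v_t = √[μ(2/r − 1/a_t)] = 9.599 km/s.
Δv₂ = |v_t − v_c| = |9.599 − 7.162| = 2.437 km/s.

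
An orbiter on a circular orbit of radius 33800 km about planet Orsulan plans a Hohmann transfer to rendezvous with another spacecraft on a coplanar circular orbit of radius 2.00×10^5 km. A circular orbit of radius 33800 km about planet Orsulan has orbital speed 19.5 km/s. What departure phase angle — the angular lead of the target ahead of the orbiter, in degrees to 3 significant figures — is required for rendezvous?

φ = 99.6°

From the circular-orbit relation v² = μ/r at r = 33800 km: μ = v²r = (19.5)² × 33800 = 1.28524×10^7 km³/s².
The Hohmann ellipse has a_t = (r₁ + r₂)/2 = 1.169×10^5 km.
The half-period of the transfer ellipse is t = π√(a_t³/μ) = 35030 s.
The target's mean motion on its circular orbit is ω₂ = √(μ/r₂³) = 4.008×10^-5 rad/s.
Angle swept by the target during transfer: ω₂·t = 1.404 rad = 80.44°.
The orbiter traverses 180° on the transfer ellipse, so the target must lead by 180° − 80.44° = 99.6°.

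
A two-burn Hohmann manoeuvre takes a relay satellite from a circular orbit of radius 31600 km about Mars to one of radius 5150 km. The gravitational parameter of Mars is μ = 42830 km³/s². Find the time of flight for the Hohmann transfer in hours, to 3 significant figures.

t = 10.5 hours

Transfer-ellipse semi-major axis a_t = (r₁ + r₂)/2 = (31600 + 5150)/2 = 18375 km.
Transfer time t = π√(a_t³/μ) = π√((18375)³ / 42830) = 37810 s.
Converting: 37810 s ÷ 3600 s/hour = 10.5 hours.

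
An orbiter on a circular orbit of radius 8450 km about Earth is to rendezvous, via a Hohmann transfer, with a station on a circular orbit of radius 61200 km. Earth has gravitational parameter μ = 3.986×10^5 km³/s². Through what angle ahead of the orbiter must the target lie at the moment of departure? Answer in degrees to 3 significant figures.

φ = 103°

The Hohmann ellipse has a_t = (r₁ + r₂)/2 = 34825 km.
Transfer time t = π√(a_t³/μ) = 32338 s.
Target angular speed ω₂ = √(μ/r₂³) = 4.1701×10^-5 rad/s.
Angle swept by the target during transfer: ω₂·t = 1.3485 rad = 77.26°.
The orbiter traverses 180° on the transfer ellipse, so the target must lead by 180° − 77.26° = 103°.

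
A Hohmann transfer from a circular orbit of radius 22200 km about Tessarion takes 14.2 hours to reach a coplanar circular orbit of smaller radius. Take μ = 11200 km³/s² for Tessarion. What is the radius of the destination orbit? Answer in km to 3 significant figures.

r₂ = 6530 km

Transfer time t = 14.2 hours = 51120 s, and t = π√(a_t³/μ).
So a_t = (μ t²/π²)^(1/3) = (11200 × (51120)² / π²)^(1/3) = 14367 km.
Since a_t = (r₁ + r₂)/2, r₂ = 2a_t − r₁ = 2×14367 − 22200 = 6534 km.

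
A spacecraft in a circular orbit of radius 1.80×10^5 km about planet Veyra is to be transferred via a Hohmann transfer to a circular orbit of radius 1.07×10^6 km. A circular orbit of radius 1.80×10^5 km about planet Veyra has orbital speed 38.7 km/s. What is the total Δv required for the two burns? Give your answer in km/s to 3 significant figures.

From the circular-orbit relation v² = μ/r at r = 1.80×10^5 km: μ = v²r = (38.7)² × 1.80×10^5 = 2.69584×10^8 km³/s².
The Hohmann ellipse has a_t = (r₁ + r₂)/2 = 6.250×10^5 km.
Circular speed at r₁: v₁ = √(μ/r₁) = √(2.69584×10^8/1.800×10^5) = 38.700 km/s.
On the transfer ellipse at r₁, v² = μ(2/r − 1/a) gives v_p = √[μ(2/r₁ − 1/a_t)] = 50.636 km/s.
First burn Δv₁ = |v_p − v₁| = 11.936 km/s.
Circular speed at r₂: v₂ = √(μ/r₂) = 15.8729 km/s.
Transfer-orbit speed at r₂: v_a = √[μ(2/r₂ − 1/a_t)] = 8.51827 km/s.
Second burn Δv₂ = |v₂ − v_a| = 7.3546 km/s.
Δv = Δv₁ + Δv₂ = 11.936 + 7.3546 = 19.29 km/s.

Δv = 19.3 km/s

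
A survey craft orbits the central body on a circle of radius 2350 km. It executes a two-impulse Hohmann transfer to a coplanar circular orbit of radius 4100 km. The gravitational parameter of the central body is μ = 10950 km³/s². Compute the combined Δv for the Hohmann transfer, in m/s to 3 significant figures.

Transfer-ellipse semi-major axis a_t = (r₁ + r₂)/2 = (2350 + 4100)/2 = 3225 km.
At r₁ the circular-orbit speed is v₁ = √(μ/r₁) = 2.1586 km/s.
On the transfer ellipse at r₁, vis-viva equation gives v_p = √[μ(2/r₁ − 1/a_t)] = 2.4339 km/s.
First burn Δv₁ = |v_p − v₁| = 0.2753 km/s.
Circular speed at r₂: v₂ = √(μ/r₂) = 1.6342 km/s.
Transfer-orbit speed at r₂: v_a = √[μ(2/r₂ − 1/a_t)] = 1.3950 km/s.
Second burn Δv₂ = |v₂ − v_a| = 0.2392 km/s.
Total Δv = Δv₁ + Δv₂ = 0.5145 km/s.

Δv = 514 m/s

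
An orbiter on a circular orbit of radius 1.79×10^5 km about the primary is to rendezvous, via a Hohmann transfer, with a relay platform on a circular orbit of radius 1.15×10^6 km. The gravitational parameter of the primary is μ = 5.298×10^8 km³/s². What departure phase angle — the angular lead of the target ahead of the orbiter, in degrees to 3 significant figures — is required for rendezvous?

The Hohmann ellipse has a_t = (r₁ + r₂)/2 = 6.645×10^5 km.
Transfer time t = π√(a_t³/μ) = 73933 s.
Target angular speed ω₂ = √(μ/r₂³) = 1.8664×10^-5 rad/s.
Angle swept by the target during transfer: ω₂·t = 1.3799 rad = 79.06°.
The orbiter traverses 180° on the transfer ellipse, so the target must lead by 180° − 79.06° = 101°.

φ = 101°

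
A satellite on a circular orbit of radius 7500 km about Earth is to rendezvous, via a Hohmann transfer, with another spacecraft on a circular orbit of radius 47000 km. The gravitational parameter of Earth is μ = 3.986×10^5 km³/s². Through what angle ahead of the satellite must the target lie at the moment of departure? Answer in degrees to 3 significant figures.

φ = 101°

Semi-major axis of the transfer orbit: a_t = (7500 + 47000)/2 = 27250 km.
The half-period of the transfer ellipse is t = π√(a_t³/μ) = 22384 s.
The target's mean motion on its circular orbit is ω₂ = √(μ/r₂³) = 6.1961×10^-5 rad/s.
Angle swept by the target during transfer: ω₂·t = 1.3869 rad = 79.46°.
The satellite traverses 180° on the transfer ellipse, so the target must lead by 180° − 79.46° = 101°.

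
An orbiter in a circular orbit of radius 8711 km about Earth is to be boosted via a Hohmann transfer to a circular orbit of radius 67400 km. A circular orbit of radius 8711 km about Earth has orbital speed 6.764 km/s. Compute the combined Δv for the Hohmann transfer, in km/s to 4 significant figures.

From the circular-orbit relation v² = μ/r at r = 8711 km: μ = v²r = (6.764)² × 8711 = 3.98543×10^5 km³/s².
Semi-major axis of the transfer orbit: a_t = (8711 + 67400)/2 = 38055.5 km.
At r₁ the circular-orbit speed is v₁ = √(μ/r₁) = 6.764 km/s.
On the transfer ellipse at r₁, v² = μ(2/r − 1/a) gives v_p = √[μ(2/r₁ − 1/a_t)] = 9.002 km/s.
First burn Δv₁ = |v_p − v₁| = 2.238 km/s.
Circular speed at r₂: v₂ = √(μ/r₂) = 2.4317 km/s.
Transfer-orbit speed at r₂: v_a = √[μ(2/r₂ − 1/a_t)] = 1.1634 km/s.
Second burn Δv₂ = |v₂ − v_a| = 1.268 km/s.
Δv = Δv₁ + Δv₂ = 2.238 + 1.268 = 3.506 km/s.

Δv = 3.506 km/s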